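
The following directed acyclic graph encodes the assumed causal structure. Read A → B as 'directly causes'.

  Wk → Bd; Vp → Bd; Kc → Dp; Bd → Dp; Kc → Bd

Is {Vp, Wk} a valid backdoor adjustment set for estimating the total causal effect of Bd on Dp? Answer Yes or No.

No

Backdoor paths from Bd to Dp (paths whose first edge points into Bd):
  P1: Bd <- Kc -> Dp
Condition 1 (no descendant of Bd in the set): holds — descendants of Bd are {Dp}; none are in {Vp, Wk}.
Condition 2 (every backdoor path blocked by {Vp, Wk}):
  P1: open — no interior node is in the conditioning set.
{Vp, Wk} does not satisfy the backdoor criterion.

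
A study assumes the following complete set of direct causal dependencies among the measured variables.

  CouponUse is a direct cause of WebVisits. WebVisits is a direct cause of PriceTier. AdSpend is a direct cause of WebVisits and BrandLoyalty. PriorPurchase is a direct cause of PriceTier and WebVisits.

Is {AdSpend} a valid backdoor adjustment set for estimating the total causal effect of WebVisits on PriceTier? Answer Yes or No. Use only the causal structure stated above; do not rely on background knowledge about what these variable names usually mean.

Backdoor paths from WebVisits to PriceTier (paths whose first edge points into WebVisits):
  P1: WebVisits <- PriorPurchase -> PriceTier
Condition 1 (no descendant of WebVisits in the set): holds — descendants of WebVisits are {PriceTier}; none are in {AdSpend}.
Condition 2 (every backdoor path blocked by {AdSpend}):
  P1: open — no interior node is in the conditioning set.
{AdSpend} does not satisfy the backdoor criterion.

No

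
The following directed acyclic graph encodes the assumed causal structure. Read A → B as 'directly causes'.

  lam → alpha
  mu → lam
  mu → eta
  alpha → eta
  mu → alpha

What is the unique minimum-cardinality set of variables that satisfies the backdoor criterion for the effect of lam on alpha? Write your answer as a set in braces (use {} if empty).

{mu}

Variables eligible for adjustment (non-descendants of lam, excluding lam and alpha): {mu}.
Backdoor paths from lam to alpha:
  P1: lam <- mu -> alpha
  P2: lam <- mu -> eta <- alpha
The empty set is not sufficient: P1 (lam <- mu -> alpha) has no collider blocking it and no conditioned non-collider, so it is open.
Try {mu}:
  P1: blocked at fork node mu ∈ conditioning set.
  P2: blocked at fork node mu ∈ conditioning set.
{mu} contains no descendant of lam and blocks every backdoor path.
{mu} is the unique smallest valid adjustment set.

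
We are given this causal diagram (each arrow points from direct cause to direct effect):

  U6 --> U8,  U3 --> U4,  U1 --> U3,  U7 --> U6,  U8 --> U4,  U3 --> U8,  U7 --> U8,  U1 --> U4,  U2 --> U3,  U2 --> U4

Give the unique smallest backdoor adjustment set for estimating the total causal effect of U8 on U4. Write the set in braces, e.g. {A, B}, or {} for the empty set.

{U3}

Variables eligible for adjustment (non-descendants of U8, excluding U8 and U4): {U1, U2, U3, U6, U7}.
Backdoor paths from U8 to U4:
  P1: U8 <- U3 <- U2 -> U4
  P2: U8 <- U3 <- U1 -> U4
  P3: U8 <- U3 -> U4
The empty set is not sufficient: P1 (U8 <- U3 <- U2 -> U4) has no collider blocking it and no conditioned non-collider, so it is open.
Try {U3}:
  P1: blocked at chain node U3 ∈ conditioning set.
  P2: blocked at chain node U3 ∈ conditioning set.
  P3: blocked at fork node U3 ∈ conditioning set.
{U3} contains no descendant of U8 and blocks every backdoor path.
No other singleton works — e.g. {U2} leaves P2 open — so {U3} is the unique smallest valid adjustment set.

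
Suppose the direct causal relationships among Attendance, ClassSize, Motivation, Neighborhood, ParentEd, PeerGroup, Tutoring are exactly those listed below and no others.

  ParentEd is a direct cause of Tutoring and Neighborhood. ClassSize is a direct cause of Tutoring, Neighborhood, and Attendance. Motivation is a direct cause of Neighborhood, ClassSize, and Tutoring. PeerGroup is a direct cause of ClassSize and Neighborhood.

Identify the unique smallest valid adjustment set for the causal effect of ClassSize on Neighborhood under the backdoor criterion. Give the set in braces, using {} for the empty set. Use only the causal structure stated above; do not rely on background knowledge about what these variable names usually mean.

{Motivation, PeerGroup}

Variables eligible for adjustment (non-descendants of ClassSize, excluding ClassSize and Neighborhood): {Motivation, ParentEd, PeerGroup}.
Backdoor paths from ClassSize to Neighborhood:
  P1: ClassSize <- PeerGroup -> Neighborhood
  P2: ClassSize <- Motivation -> Neighborhood
  P3: ClassSize <- Motivation -> Tutoring <- ParentEd -> Neighborhood
The empty set is not sufficient: P1 (ClassSize <- PeerGroup -> Neighborhood) has no collider blocking it and no conditioned non-collider, so it is open.
Try {Motivation, PeerGroup}:
  P1: blocked at fork node PeerGroup ∈ conditioning set.
  P2: blocked at fork node Motivation ∈ conditioning set.
  P3: blocked at fork node Motivation ∈ conditioning set.
{Motivation, PeerGroup} contains no descendant of ClassSize and blocks every backdoor path.
Every element of {Motivation, PeerGroup} is needed (dropping Motivation leaves P2 open; dropping PeerGroup leaves P1 open), so no proper subset is valid.
Among all size-2 subsets of the eligible variables, only {Motivation, PeerGroup} blocks every backdoor path, so it is the unique smallest valid adjustment set.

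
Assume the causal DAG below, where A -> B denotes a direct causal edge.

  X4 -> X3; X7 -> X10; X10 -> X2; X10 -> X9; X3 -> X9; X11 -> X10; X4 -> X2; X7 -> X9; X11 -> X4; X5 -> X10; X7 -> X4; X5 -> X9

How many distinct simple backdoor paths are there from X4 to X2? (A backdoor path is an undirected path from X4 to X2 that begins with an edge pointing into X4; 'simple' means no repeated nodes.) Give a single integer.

4

A backdoor path from X4 to X2 is any simple undirected path whose first edge points into X4 (i.e. leaves X4 via a parent).
Parents of X4: {X11, X7}.
Enumerating:
  P1: X4 <- X11 -> X10 -> X2
  P2: X4 <- X7 -> X10 -> X2
  P3: X4 <- X7 -> X9 <- X5 -> X10 -> X2
  P4: X4 <- X7 -> X9 <- X10 -> X2
That exhausts the simple backdoor paths. Count: 4.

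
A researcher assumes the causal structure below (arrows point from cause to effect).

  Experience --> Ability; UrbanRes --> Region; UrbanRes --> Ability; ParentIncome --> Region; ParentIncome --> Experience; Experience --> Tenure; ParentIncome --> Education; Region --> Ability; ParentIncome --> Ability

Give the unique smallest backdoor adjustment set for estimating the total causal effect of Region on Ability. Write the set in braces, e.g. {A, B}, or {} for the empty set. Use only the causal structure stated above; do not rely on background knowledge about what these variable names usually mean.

{ParentIncome, UrbanRes}

Variables eligible for adjustment (non-descendants of Region, excluding Region and Ability): {Education, Experience, ParentIncome, Tenure, UrbanRes}.
Backdoor paths from Region to Ability:
  P1: Region <- UrbanRes -> Ability
  P2: Region <- ParentIncome -> Experience -> Ability
  P3: Region <- ParentIncome -> Ability
The empty set is not sufficient: P1 (Region <- UrbanRes -> Ability) has no collider blocking it and no conditioned non-collider, so it is open.
Try {ParentIncome, UrbanRes}:
  P1: blocked at fork node UrbanRes ∈ conditioning set.
  P2: blocked at fork node ParentIncome ∈ conditioning set.
  P3: blocked at fork node ParentIncome ∈ conditioning set.
{ParentIncome, UrbanRes} contains no descendant of Region and blocks every backdoor path.
Every element of {ParentIncome, UrbanRes} is needed (dropping ParentIncome leaves P2 open; dropping UrbanRes leaves P1 open), so no proper subset is valid.
Among all size-2 subsets of the eligible variables, only {ParentIncome, UrbanRes} blocks every backdoor path, so it is the unique smallest valid adjustment set.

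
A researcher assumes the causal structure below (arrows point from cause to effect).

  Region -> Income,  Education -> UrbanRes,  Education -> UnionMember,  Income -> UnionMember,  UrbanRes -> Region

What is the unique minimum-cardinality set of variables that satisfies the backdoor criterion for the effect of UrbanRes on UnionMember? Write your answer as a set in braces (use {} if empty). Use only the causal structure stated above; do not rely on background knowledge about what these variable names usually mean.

{Education}

Variables eligible for adjustment (non-descendants of UrbanRes, excluding UrbanRes and UnionMember): {Education}.
Backdoor paths from UrbanRes to UnionMember:
  P1: UrbanRes <- Education -> UnionMember
The empty set is not sufficient: P1 (UrbanRes <- Education -> UnionMember) has no collider blocking it and no conditioned non-collider, so it is open.
Try {Education}:
  P1: blocked at fork node Education ∈ conditioning set.
{Education} contains no descendant of UrbanRes and blocks every backdoor path.
{Education} is the unique smallest valid adjustment set.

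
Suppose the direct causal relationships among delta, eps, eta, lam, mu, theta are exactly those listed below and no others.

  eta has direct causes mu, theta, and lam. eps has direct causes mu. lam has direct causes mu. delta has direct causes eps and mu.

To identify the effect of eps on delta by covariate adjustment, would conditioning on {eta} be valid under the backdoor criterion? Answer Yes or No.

No

Backdoor paths from eps to delta (paths whose first edge points into eps):
  P1: eps <- mu -> delta
Condition 1 (no descendant of eps in the set): holds — descendants of eps are {delta}; none are in {eta}.
Condition 2 (every backdoor path blocked by {eta}):
  P1: open — no interior node is in the conditioning set.
{eta} does not satisfy the backdoor criterion.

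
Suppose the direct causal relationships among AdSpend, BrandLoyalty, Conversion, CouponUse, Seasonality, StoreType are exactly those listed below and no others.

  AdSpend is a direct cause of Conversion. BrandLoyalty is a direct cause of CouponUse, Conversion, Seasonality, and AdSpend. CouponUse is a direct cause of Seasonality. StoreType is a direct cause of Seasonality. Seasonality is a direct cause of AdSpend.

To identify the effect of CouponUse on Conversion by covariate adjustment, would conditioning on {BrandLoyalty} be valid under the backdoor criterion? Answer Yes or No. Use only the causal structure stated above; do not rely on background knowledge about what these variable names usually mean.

Yes

Backdoor paths from CouponUse to Conversion (paths whose first edge points into CouponUse):
  P1: CouponUse <- BrandLoyalty -> Seasonality -> AdSpend -> Conversion
  P2: CouponUse <- BrandLoyalty -> AdSpend -> Conversion
  P3: CouponUse <- BrandLoyalty -> Conversion
Condition 1 (no descendant of CouponUse in the set): holds — descendants of CouponUse are {AdSpend, Conversion, Seasonality}; none are in {BrandLoyalty}.
Condition 2 (every backdoor path blocked by {BrandLoyalty}):
  P1: blocked at fork node BrandLoyalty ∈ conditioning set.
  P2: blocked at fork node BrandLoyalty ∈ conditioning set.
  P3: blocked at fork node BrandLoyalty ∈ conditioning set.
{BrandLoyalty} satisfies the backdoor criterion.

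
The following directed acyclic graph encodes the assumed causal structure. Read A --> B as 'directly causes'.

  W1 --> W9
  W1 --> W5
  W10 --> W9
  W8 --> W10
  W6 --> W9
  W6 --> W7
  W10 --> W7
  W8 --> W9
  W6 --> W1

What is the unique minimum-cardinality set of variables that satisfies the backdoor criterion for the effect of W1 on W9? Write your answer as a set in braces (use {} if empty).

Variables eligible for adjustment (non-descendants of W1, excluding W1 and W9): {W10, W6, W7, W8}.
Backdoor paths from W1 to W9:
  P1: W1 <- W6 -> W9
  P2: W1 <- W6 -> W7 <- W10 <- W8 -> W9
  P3: W1 <- W6 -> W7 <- W10 -> W9
The empty set is not sufficient: P1 (W1 <- W6 -> W9) has no collider blocking it and no conditioned non-collider, so it is open.
Try {W6}:
  P1: blocked at fork node W6 ∈ conditioning set.
  P2: blocked at fork node W6 ∈ conditioning set.
  P3: blocked at fork node W6 ∈ conditioning set.
{W6} contains no descendant of W1 and blocks every backdoor path.
No other singleton works — e.g. {W8} leaves P1 open — so {W6} is the unique smallest valid adjustment set.

{W6}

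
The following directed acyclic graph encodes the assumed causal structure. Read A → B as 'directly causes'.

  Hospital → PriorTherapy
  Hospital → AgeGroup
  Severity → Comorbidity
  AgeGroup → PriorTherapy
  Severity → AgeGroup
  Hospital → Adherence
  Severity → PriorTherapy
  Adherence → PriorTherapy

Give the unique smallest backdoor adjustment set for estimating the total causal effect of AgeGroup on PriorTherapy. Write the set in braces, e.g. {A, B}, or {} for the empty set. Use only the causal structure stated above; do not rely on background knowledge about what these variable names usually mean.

Variables eligible for adjustment (non-descendants of AgeGroup, excluding AgeGroup and PriorTherapy): {Adherence, Comorbidity, Hospital, Severity}.
Backdoor paths from AgeGroup to PriorTherapy:
  P1: AgeGroup <- Severity -> PriorTherapy
  P2: AgeGroup <- Hospital -> Adherence -> PriorTherapy
  P3: AgeGroup <- Hospital -> PriorTherapy
The empty set is not sufficient: P1 (AgeGroup <- Severity -> PriorTherapy) has no collider blocking it and no conditioned non-collider, so it is open.
Try {Hospital, Severity}:
  P1: blocked at fork node Severity ∈ conditioning set.
  P2: blocked at fork node Hospital ∈ conditioning set.
  P3: blocked at fork node Hospital ∈ conditioning set.
{Hospital, Severity} contains no descendant of AgeGroup and blocks every backdoor path.
Every element of {Hospital, Severity} is needed (dropping Hospital leaves P2 open; dropping Severity leaves P1 open), so no proper subset is valid.
Among all size-2 subsets of the eligible variables, only {Hospital, Severity} blocks every backdoor path, so it is the unique smallest valid adjustment set.

{Hospital, Severity}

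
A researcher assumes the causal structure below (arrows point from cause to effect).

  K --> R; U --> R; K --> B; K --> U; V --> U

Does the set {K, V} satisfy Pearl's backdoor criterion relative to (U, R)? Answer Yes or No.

Yes

Backdoor paths from U to R (paths whose first edge points into U):
  P1: U <- K -> R
Condition 1 (no descendant of U in the set): holds — descendants of U are {R}; none are in {K, V}.
Condition 2 (every backdoor path blocked by {K, V}):
  P1: blocked at fork node K ∈ conditioning set.
{K, V} satisfies the backdoor criterion.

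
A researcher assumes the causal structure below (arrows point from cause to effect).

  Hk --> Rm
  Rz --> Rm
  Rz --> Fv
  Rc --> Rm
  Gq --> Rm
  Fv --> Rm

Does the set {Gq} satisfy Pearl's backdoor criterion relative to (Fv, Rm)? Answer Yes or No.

No

Backdoor paths from Fv to Rm (paths whose first edge points into Fv):
  P1: Fv <- Rz -> Rm
Condition 1 (no descendant of Fv in the set): holds — descendants of Fv are {Rm}; none are in {Gq}.
Condition 2 (every backdoor path blocked by {Gq}):
  P1: open — no interior node is in the conditioning set.
{Gq} does not satisfy the backdoor criterion.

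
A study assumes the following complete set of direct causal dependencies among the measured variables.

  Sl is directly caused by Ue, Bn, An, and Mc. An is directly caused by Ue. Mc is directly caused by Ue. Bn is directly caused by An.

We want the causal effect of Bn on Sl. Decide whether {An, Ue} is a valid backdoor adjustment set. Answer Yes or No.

Backdoor paths from Bn to Sl (paths whose first edge points into Bn):
  P1: Bn <- An <- Ue -> Mc -> Sl
  P2: Bn <- An <- Ue -> Sl
  P3: Bn <- An -> Sl
Condition 1 (no descendant of Bn in the set): holds — descendants of Bn are {Sl}; none are in {An, Ue}.
Condition 2 (every backdoor path blocked by {An, Ue}):
  P1: blocked at chain node An ∈ conditioning set.
  P2: blocked at chain node An ∈ conditioning set.
  P3: blocked at fork node An ∈ conditioning set.
{An, Ue} satisfies the backdoor criterion.

Yes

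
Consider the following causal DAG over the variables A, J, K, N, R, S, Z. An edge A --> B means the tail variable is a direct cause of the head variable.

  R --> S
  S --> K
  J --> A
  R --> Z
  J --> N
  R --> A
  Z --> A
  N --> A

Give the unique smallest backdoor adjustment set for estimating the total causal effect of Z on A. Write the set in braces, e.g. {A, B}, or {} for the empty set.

Variables eligible for adjustment (non-descendants of Z, excluding Z and A): {J, K, N, R, S}.
Backdoor paths from Z to A:
  P1: Z <- R -> A
The empty set is not sufficient: P1 (Z <- R -> A) has no collider blocking it and no conditioned non-collider, so it is open.
Try {R}:
  P1: blocked at fork node R ∈ conditioning set.
{R} contains no descendant of Z and blocks every backdoor path.
No other singleton works — e.g. {J} leaves P1 open — so {R} is the unique smallest valid adjustment set.

{R}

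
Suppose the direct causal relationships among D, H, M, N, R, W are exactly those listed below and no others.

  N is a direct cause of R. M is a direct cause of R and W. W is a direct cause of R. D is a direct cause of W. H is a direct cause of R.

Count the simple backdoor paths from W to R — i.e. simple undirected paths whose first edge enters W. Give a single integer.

1

A backdoor path from W to R is any simple undirected path whose first edge points into W (i.e. leaves W via a parent).
Parents of W: {D, M}.
Enumerating:
  P1: W <- M -> R
That exhausts the simple backdoor paths. Count: 1.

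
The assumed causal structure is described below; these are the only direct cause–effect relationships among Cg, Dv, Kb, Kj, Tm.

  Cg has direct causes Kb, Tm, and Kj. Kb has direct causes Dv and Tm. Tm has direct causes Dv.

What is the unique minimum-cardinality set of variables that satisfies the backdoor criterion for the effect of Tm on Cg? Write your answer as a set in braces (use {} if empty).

{Dv}

Variables eligible for adjustment (non-descendants of Tm, excluding Tm and Cg): {Dv, Kj}.
Backdoor paths from Tm to Cg:
  P1: Tm <- Dv -> Kb -> Cg
The empty set is not sufficient: P1 (Tm <- Dv -> Kb -> Cg) has no collider blocking it and no conditioned non-collider, so it is open.
Try {Dv}:
  P1: blocked at fork node Dv ∈ conditioning set.
{Dv} contains no descendant of Tm and blocks every backdoor path.
No other singleton works — e.g. {Kj} leaves P1 open — so {Dv} is the unique smallest valid adjustment set.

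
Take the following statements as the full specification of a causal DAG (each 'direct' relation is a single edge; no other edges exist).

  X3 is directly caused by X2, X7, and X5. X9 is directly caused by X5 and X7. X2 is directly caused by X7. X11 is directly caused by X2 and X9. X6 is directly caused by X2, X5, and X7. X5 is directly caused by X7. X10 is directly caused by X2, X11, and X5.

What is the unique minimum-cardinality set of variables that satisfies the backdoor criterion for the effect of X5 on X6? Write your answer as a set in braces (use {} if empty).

{X7}

Variables eligible for adjustment (non-descendants of X5, excluding X5 and X6): {X2, X7}.
Backdoor paths from X5 to X6:
  P1: X5 <- X7 -> X9 -> X11 <- X2 -> X6
  P2: X5 <- X7 -> X9 -> X11 -> X10 <- X2 -> X6
  P3: X5 <- X7 -> X2 -> X6
  P4: X5 <- X7 -> X6
  P5: X5 <- X7 -> X3 <- X2 -> X6
The empty set is not sufficient: P3 (X5 <- X7 -> X2 -> X6) has no collider blocking it and no conditioned non-collider, so it is open.
Try {X7}:
  P1: blocked at fork node X7 ∈ conditioning set.
  P2: blocked at fork node X7 ∈ conditioning set.
  P3: blocked at fork node X7 ∈ conditioning set.
  P4: blocked at fork node X7 ∈ conditioning set.
  P5: blocked at fork node X7 ∈ conditioning set.
{X7} contains no descendant of X5 and blocks every backdoor path.
No other singleton works — e.g. {X2} leaves P4 open — so {X7} is the unique smallest valid adjustment set.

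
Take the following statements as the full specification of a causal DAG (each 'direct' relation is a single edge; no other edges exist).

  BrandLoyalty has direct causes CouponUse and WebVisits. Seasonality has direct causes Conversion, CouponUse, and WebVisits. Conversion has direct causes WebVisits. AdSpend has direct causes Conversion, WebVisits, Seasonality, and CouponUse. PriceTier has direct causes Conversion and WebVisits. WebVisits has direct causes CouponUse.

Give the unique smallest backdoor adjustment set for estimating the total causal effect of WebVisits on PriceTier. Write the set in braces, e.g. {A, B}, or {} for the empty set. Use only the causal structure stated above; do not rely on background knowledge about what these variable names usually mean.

Variables eligible for adjustment (non-descendants of WebVisits, excluding WebVisits and PriceTier): {CouponUse}.
Backdoor paths from WebVisits to PriceTier:
  P1: WebVisits <- CouponUse -> Seasonality <- Conversion -> PriceTier
  P2: WebVisits <- CouponUse -> Seasonality -> AdSpend <- Conversion -> PriceTier
  P3: WebVisits <- CouponUse -> AdSpend <- Conversion -> PriceTier
  P4: WebVisits <- CouponUse -> AdSpend <- Seasonality <- Conversion -> PriceTier
Each backdoor path contains an unconditioned collider, so every path is already blocked with the empty conditioning set:
  P1: blocked at collider Seasonality (neither it nor any descendant is in the conditioning set).
  P2: blocked at collider AdSpend (neither it nor any descendant is in the conditioning set).
  P3: blocked at collider AdSpend (neither it nor any descendant is in the conditioning set).
  P4: blocked at collider AdSpend (neither it nor any descendant is in the conditioning set).
The empty set is therefore the unique smallest valid set.

{}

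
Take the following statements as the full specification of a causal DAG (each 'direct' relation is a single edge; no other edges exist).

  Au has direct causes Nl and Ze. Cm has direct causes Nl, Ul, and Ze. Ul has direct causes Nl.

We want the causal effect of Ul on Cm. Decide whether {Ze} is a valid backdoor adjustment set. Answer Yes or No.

Backdoor paths from Ul to Cm (paths whose first edge points into Ul):
  P1: Ul <- Nl -> Au <- Ze -> Cm
  P2: Ul <- Nl -> Cm
Condition 1 (no descendant of Ul in the set): holds — descendants of Ul are {Cm}; none are in {Ze}.
Condition 2 (every backdoor path blocked by {Ze}):
  P1: blocked at collider Au (neither it nor any descendant is in the conditioning set).
  P2: open — no interior node is in the conditioning set.
{Ze} does not satisfy the backdoor criterion.

No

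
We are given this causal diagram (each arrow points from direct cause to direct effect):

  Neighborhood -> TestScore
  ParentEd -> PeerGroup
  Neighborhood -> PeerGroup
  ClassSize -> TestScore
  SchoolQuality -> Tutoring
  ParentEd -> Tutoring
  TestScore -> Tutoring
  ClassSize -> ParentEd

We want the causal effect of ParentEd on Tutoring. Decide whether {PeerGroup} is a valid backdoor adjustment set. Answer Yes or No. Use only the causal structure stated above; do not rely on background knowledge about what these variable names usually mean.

Backdoor paths from ParentEd to Tutoring (paths whose first edge points into ParentEd):
  P1: ParentEd <- ClassSize -> TestScore -> Tutoring
Condition 1 (no descendant of ParentEd in the set): FAILS — PeerGroup is a descendant of ParentEd.
Condition 2 (every backdoor path blocked by {PeerGroup}):
  P1: open — no interior node is in the conditioning set.
{PeerGroup} does not satisfy the backdoor criterion.

No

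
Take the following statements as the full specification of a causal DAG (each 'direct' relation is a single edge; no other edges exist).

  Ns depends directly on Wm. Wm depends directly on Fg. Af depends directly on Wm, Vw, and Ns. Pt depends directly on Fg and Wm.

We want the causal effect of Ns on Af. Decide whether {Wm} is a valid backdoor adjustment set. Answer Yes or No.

Backdoor paths from Ns to Af (paths whose first edge points into Ns):
  P1: Ns <- Wm -> Af
Condition 1 (no descendant of Ns in the set): holds — descendants of Ns are {Af}; none are in {Wm}.
Condition 2 (every backdoor path blocked by {Wm}):
  P1: blocked at fork node Wm ∈ conditioning set.
{Wm} satisfies the backdoor criterion.

Yes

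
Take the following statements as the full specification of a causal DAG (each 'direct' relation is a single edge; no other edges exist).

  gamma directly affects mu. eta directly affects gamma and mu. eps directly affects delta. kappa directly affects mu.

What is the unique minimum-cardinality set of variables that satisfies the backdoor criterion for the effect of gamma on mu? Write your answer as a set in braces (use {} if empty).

{eta}

Variables eligible for adjustment (non-descendants of gamma, excluding gamma and mu): {delta, eps, eta, kappa}.
Backdoor paths from gamma to mu:
  P1: gamma <- eta -> mu
The empty set is not sufficient: P1 (gamma <- eta -> mu) has no collider blocking it and no conditioned non-collider, so it is open.
Try {eta}:
  P1: blocked at fork node eta ∈ conditioning set.
{eta} contains no descendant of gamma and blocks every backdoor path.
No other singleton works — e.g. {kappa} leaves P1 open — so {eta} is the unique smallest valid adjustment set.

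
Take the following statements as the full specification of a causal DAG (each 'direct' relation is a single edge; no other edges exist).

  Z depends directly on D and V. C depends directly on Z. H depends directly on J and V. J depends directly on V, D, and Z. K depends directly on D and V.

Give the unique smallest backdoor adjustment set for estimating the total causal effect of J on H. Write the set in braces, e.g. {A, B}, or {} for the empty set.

Variables eligible for adjustment (non-descendants of J, excluding J and H): {C, D, K, V, Z}.
Backdoor paths from J to H:
  P1: J <- D -> Z <- V -> H
  P2: J <- D -> K <- V -> H
  P3: J <- V -> H
  P4: J <- Z <- D -> K <- V -> H
  P5: J <- Z <- V -> H
The empty set is not sufficient: P3 (J <- V -> H) has no collider blocking it and no conditioned non-collider, so it is open.
Try {V}:
  P1: blocked at collider Z (neither it nor any descendant is in the conditioning set).
  P2: blocked at collider K (neither it nor any descendant is in the conditioning set).
  P3: blocked at fork node V ∈ conditioning set.
  P4: blocked at collider K (neither it nor any descendant is in the conditioning set).
  P5: blocked at fork node V ∈ conditioning set.
{V} contains no descendant of J and blocks every backdoor path.
No other singleton works — e.g. {D} leaves P3 open — so {V} is the unique smallest valid adjustment set.

{V}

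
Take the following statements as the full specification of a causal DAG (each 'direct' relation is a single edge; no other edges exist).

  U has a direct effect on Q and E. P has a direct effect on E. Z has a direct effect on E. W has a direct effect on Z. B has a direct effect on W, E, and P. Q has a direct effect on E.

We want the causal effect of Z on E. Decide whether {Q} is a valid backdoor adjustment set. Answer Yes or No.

No

Backdoor paths from Z to E (paths whose first edge points into Z):
  P1: Z <- W <- B -> P -> E
  P2: Z <- W <- B -> E
Condition 1 (no descendant of Z in the set): holds — descendants of Z are {E}; none are in {Q}.
Condition 2 (every backdoor path blocked by {Q}):
  P1: open — no interior node is in the conditioning set.
  P2: open — no interior node is in the conditioning set.
{Q} does not satisfy the backdoor criterion.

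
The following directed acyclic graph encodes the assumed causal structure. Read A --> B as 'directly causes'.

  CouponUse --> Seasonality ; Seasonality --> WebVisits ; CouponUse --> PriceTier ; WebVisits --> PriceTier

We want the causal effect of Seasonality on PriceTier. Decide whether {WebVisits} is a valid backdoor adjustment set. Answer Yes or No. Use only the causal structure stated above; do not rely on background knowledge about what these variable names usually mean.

Backdoor paths from Seasonality to PriceTier (paths whose first edge points into Seasonality):
  P1: Seasonality <- CouponUse -> PriceTier
Condition 1 (no descendant of Seasonality in the set): FAILS — WebVisits is a descendant of Seasonality.
Condition 2 (every backdoor path blocked by {WebVisits}):
  P1: open — no interior node is in the conditioning set.
{WebVisits} does not satisfy the backdoor criterion.

No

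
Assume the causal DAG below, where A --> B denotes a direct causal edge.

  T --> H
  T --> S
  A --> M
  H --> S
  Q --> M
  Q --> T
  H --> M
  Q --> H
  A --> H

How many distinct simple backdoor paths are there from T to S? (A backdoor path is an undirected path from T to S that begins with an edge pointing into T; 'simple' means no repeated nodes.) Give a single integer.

A backdoor path from T to S is any simple undirected path whose first edge points into T (i.e. leaves T via a parent).
Parents of T: {Q}.
Enumerating:
  P1: T <- Q -> H -> S
  P2: T <- Q -> M <- A -> H -> S
  P3: T <- Q -> M <- H -> S
That exhausts the simple backdoor paths. Count: 3.

3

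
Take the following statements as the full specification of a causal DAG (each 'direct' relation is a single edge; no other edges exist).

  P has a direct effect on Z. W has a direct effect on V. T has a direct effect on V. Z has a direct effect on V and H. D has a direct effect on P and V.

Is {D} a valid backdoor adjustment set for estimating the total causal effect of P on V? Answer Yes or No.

Backdoor paths from P to V (paths whose first edge points into P):
  P1: P <- D -> V
Condition 1 (no descendant of P in the set): holds — descendants of P are {H, V, Z}; none are in {D}.
Condition 2 (every backdoor path blocked by {D}):
  P1: blocked at fork node D ∈ conditioning set.
{D} satisfies the backdoor criterion.

Yes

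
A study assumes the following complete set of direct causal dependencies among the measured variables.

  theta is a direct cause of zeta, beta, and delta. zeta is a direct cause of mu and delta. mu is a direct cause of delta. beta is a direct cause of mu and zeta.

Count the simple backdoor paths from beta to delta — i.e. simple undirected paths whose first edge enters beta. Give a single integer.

A backdoor path from beta to delta is any simple undirected path whose first edge points into beta (i.e. leaves beta via a parent).
Parents of beta: {theta}.
Enumerating:
  P1: beta <- theta -> zeta -> mu -> delta
  P2: beta <- theta -> zeta -> delta
  P3: beta <- theta -> delta
That exhausts the simple backdoor paths. Count: 3.

3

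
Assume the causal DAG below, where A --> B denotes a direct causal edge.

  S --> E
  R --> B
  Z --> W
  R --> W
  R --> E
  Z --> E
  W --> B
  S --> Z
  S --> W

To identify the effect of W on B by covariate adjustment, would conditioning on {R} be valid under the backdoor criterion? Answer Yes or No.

Backdoor paths from W to B (paths whose first edge points into W):
  P1: W <- R -> B
  P2: W <- S -> Z -> E <- R -> B
  P3: W <- S -> E <- R -> B
  P4: W <- Z <- S -> E <- R -> B
  P5: W <- Z -> E <- R -> B
Condition 1 (no descendant of W in the set): holds — descendants of W are {B}; none are in {R}.
Condition 2 (every backdoor path blocked by {R}):
  P1: blocked at fork node R ∈ conditioning set.
  P2: blocked at collider E (neither it nor any descendant is in the conditioning set).
  P3: blocked at collider E (neither it nor any descendant is in the conditioning set).
  P4: blocked at collider E (neither it nor any descendant is in the conditioning set).
  P5: blocked at collider E (neither it nor any descendant is in the conditioning set).
{R} satisfies the backdoor criterion.

Yes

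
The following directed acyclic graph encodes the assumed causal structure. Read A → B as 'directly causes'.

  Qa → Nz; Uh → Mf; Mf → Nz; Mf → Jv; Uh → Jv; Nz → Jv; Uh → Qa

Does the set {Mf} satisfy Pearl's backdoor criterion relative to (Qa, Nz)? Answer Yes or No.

Backdoor paths from Qa to Nz (paths whose first edge points into Qa):
  P1: Qa <- Uh -> Mf -> Nz
  P2: Qa <- Uh -> Mf -> Jv <- Nz
  P3: Qa <- Uh -> Jv <- Mf -> Nz
  P4: Qa <- Uh -> Jv <- Nz
Condition 1 (no descendant of Qa in the set): holds — descendants of Qa are {Jv, Nz}; none are in {Mf}.
Condition 2 (every backdoor path blocked by {Mf}):
  P1: blocked at chain node Mf ∈ conditioning set.
  P2: blocked at chain node Mf ∈ conditioning set.
  P3: blocked at collider Jv (neither it nor any descendant is in the conditioning set).
  P4: blocked at collider Jv (neither it nor any descendant is in the conditioning set).
{Mf} satisfies the backdoor criterion.

Yes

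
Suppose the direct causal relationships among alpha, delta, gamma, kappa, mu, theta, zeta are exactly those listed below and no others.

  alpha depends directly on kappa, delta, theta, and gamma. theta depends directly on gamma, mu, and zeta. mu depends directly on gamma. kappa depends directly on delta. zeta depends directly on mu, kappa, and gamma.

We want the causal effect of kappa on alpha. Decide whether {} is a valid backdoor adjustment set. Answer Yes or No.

No

Backdoor paths from kappa to alpha (paths whose first edge points into kappa):
  P1: kappa <- delta -> alpha
Condition 1 (no descendant of kappa in the set): holds — descendants of kappa are {alpha, theta, zeta}; none are in {}.
Condition 2 (every backdoor path blocked by {}):
  P1: open — no interior node is in the conditioning set.
{} does not satisfy the backdoor criterion.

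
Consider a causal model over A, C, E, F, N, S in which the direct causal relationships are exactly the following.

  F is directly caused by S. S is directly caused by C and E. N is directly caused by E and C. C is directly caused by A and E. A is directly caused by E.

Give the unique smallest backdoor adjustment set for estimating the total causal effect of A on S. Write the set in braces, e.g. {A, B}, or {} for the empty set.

Variables eligible for adjustment (non-descendants of A, excluding A and S): {E}.
Backdoor paths from A to S:
  P1: A <- E -> C -> S
  P2: A <- E -> N <- C -> S
  P3: A <- E -> S
The empty set is not sufficient: P1 (A <- E -> C -> S) has no collider blocking it and no conditioned non-collider, so it is open.
Try {E}:
  P1: blocked at fork node E ∈ conditioning set.
  P2: blocked at fork node E ∈ conditioning set.
  P3: blocked at fork node E ∈ conditioning set.
{E} contains no descendant of A and blocks every backdoor path.
{E} is the unique smallest valid adjustment set.

{E}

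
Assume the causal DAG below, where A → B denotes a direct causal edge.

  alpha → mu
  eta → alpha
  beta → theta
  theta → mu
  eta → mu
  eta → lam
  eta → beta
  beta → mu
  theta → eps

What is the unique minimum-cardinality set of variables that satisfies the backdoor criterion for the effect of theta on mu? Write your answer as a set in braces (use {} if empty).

{beta}

Variables eligible for adjustment (non-descendants of theta, excluding theta and mu): {alpha, beta, eta, lam}.
Backdoor paths from theta to mu:
  P1: theta <- beta <- eta -> alpha -> mu
  P2: theta <- beta <- eta -> mu
  P3: theta <- beta -> mu
The empty set is not sufficient: P1 (theta <- beta <- eta -> alpha -> mu) has no collider blocking it and no conditioned non-collider, so it is open.
Try {beta}:
  P1: blocked at chain node beta ∈ conditioning set.
  P2: blocked at chain node beta ∈ conditioning set.
  P3: blocked at fork node beta ∈ conditioning set.
{beta} contains no descendant of theta and blocks every backdoor path.
No other singleton works — e.g. {eta} leaves P3 open — so {beta} is the unique smallest valid adjustment set.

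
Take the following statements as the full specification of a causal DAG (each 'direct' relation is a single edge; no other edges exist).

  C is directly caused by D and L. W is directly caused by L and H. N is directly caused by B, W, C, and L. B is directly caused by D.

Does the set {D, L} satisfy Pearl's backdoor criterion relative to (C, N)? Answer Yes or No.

Backdoor paths from C to N (paths whose first edge points into C):
  P1: C <- L -> W -> N
  P2: C <- L -> N
  P3: C <- D -> B -> N
Condition 1 (no descendant of C in the set): holds — descendants of C are {N}; none are in {D, L}.
Condition 2 (every backdoor path blocked by {D, L}):
  P1: blocked at fork node L ∈ conditioning set.
  P2: blocked at fork node L ∈ conditioning set.
  P3: blocked at fork node D ∈ conditioning set.
{D, L} satisfies the backdoor criterion.

Yes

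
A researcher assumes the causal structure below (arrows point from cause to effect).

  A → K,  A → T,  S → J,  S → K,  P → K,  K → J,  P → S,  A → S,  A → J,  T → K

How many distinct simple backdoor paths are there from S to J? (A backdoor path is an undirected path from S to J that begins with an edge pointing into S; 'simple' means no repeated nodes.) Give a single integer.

A backdoor path from S to J is any simple undirected path whose first edge points into S (i.e. leaves S via a parent).
Parents of S: {A, P}.
Enumerating:
  P1: S <- A -> T -> K -> J
  P2: S <- A -> K -> J
  P3: S <- A -> J
  P4: S <- P -> K <- A -> J
  P5: S <- P -> K <- T <- A -> J
  P6: S <- P -> K -> J
That exhausts the simple backdoor paths. Count: 6.

6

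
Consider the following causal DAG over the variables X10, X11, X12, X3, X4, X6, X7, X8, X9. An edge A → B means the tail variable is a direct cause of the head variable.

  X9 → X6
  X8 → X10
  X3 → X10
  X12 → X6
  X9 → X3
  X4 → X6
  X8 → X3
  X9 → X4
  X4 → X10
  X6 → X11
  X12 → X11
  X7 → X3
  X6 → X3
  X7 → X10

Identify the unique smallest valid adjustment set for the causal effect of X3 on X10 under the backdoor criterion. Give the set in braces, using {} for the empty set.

Variables eligible for adjustment (non-descendants of X3, excluding X3 and X10): {X11, X12, X4, X6, X7, X8, X9}.
Backdoor paths from X3 to X10:
  P1: X3 <- X9 -> X4 -> X10
  P2: X3 <- X9 -> X6 <- X4 -> X10
  P3: X3 <- X8 -> X10
  P4: X3 <- X7 -> X10
  P5: X3 <- X6 <- X9 -> X4 -> X10
  P6: X3 <- X6 <- X4 -> X10
The empty set is not sufficient: P1 (X3 <- X9 -> X4 -> X10) has no collider blocking it and no conditioned non-collider, so it is open.
Try {X4, X7, X8}:
  P1: blocked at chain node X4 ∈ conditioning set.
  P2: blocked at collider X6 (neither it nor any descendant is in the conditioning set).
  P3: blocked at fork node X8 ∈ conditioning set.
  P4: blocked at fork node X7 ∈ conditioning set.
  P5: blocked at chain node X4 ∈ conditioning set.
  P6: blocked at fork node X4 ∈ conditioning set.
{X4, X7, X8} contains no descendant of X3 and blocks every backdoor path.
Every element of {X4, X7, X8} is needed (dropping X4 leaves P1 open; dropping X7 leaves P4 open; dropping X8 leaves P3 open), so no proper subset is valid.
Among all size-3 subsets of the eligible variables, only {X4, X7, X8} blocks every backdoor path, so it is the unique smallest valid adjustment set.

{X4, X7, X8}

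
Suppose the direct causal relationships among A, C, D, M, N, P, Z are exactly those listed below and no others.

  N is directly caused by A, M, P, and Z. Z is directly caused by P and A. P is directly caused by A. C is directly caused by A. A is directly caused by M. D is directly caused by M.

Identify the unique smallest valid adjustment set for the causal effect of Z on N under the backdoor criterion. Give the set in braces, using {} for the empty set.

{A, P}

Variables eligible for adjustment (non-descendants of Z, excluding Z and N): {A, C, D, M, P}.
Backdoor paths from Z to N:
  P1: Z <- A <- M -> N
  P2: Z <- A -> P -> N
  P3: Z <- A -> N
  P4: Z <- P <- A <- M -> N
  P5: Z <- P <- A -> N
  P6: Z <- P -> N
The empty set is not sufficient: P1 (Z <- A <- M -> N) has no collider blocking it and no conditioned non-collider, so it is open.
Try {A, P}:
  P1: blocked at chain node A ∈ conditioning set.
  P2: blocked at fork node A ∈ conditioning set.
  P3: blocked at fork node A ∈ conditioning set.
  P4: blocked at chain node P ∈ conditioning set.
  P5: blocked at chain node P ∈ conditioning set.
  P6: blocked at fork node P ∈ conditioning set.
{A, P} contains no descendant of Z and blocks every backdoor path.
Every element of {A, P} is needed (dropping A leaves P1 open; dropping P leaves P6 open), so no proper subset is valid.
Among all size-2 subsets of the eligible variables, only {A, P} blocks every backdoor path, so it is the unique smallest valid adjustment set.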